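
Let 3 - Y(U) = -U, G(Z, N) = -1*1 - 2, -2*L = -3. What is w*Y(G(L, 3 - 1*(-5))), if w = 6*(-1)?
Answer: 0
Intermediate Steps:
L = 3/2 (L = -1/2*(-3) = 3/2 ≈ 1.5000)
G(Z, N) = -3 (G(Z, N) = -1 - 2 = -3)
Y(U) = 3 + U (Y(U) = 3 - (-1)*U = 3 + U)
w = -6
w*Y(G(L, 3 - 1*(-5))) = -6*(3 - 3) = -6*0 = 0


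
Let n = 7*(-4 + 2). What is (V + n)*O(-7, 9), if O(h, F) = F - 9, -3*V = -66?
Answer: 0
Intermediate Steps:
V = 22 (V = -⅓*(-66) = 22)
O(h, F) = -9 + F
n = -14 (n = 7*(-2) = -14)
(V + n)*O(-7, 9) = (22 - 14)*(-9 + 9) = 8*0 = 0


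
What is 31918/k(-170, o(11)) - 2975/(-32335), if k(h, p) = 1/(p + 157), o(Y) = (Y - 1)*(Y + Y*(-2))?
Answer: 9701444777/6467 ≈ 1.5001e+6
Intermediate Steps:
o(Y) = -Y*(-1 + Y) (o(Y) = (-1 + Y)*(Y - 2*Y) = (-1 + Y)*(-Y) = -Y*(-1 + Y))
k(h, p) = 1/(157 + p)
31918/k(-170, o(11)) - 2975/(-32335) = 31918/(1/(157 + 11*(1 - 1*11))) - 2975/(-32335) = 31918/(1/(157 + 11*(1 - 11))) - 2975*(-1/32335) = 31918/(1/(157 + 11*(-10))) + 595/6467 = 31918/(1/(157 - 110)) + 595/6467 = 31918/(1/47) + 595/6467 = 31918*47 + 595/6467 = 1500146 + 595/6467 = 9701444777/6467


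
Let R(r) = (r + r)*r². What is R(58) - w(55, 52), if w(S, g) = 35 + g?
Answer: 390137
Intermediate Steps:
R(r) = 2*r³ (R(r) = (2*r)*r² = 2*r³)
R(58) - w(55, 52) = 2*58³ - (35 + 52) = 2*195112 - 1*87 = 390224 - 87 = 390137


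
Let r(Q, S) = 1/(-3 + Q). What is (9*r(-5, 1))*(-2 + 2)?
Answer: 0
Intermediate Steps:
(9*r(-5, 1))*(-2 + 2) = (9/(-3 - 5))*(-2 + 2) = (9/(-8))*0 = (9*(-1/8))*0 = -9/8*0 = 0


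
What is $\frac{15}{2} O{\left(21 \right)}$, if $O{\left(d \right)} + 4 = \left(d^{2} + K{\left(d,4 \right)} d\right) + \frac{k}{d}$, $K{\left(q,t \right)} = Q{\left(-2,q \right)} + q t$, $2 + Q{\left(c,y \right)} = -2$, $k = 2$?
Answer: $\frac{222295}{14} \approx 15878.0$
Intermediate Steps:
$Q{\left(c,y \right)} = -4$ ($Q{\left(c,y \right)} = -2 - 2 = -4$)
$K{\left(q,t \right)} = -4 + q t$
$O{\left(d \right)} = -4 + d^{2} + \frac{2}{d} + d \left(-4 + 4 d\right)$ ($O{\left(d \right)} = -4 + \left(\left(d^{2} + \left(-4 + d 4\right) d\right) + \frac{2}{d}\right) = -4 + \left(\left(d^{2} + \left(-4 + 4 d\right) d\right) + \frac{2}{d}\right) = -4 + \left(\left(d^{2} + d \left(-4 + 4 d\right)\right) + \frac{2}{d}\right) = -4 + \left(d^{2} + \frac{2}{d} + d \left(-4 + 4 d\right)\right) = -4 + d^{2} + \frac{2}{d} + d \left(-4 + 4 d\right)$)
$\frac{15}{2} O{\left(21 \right)} = \frac{15}{2} \left(-4 - 84 + \frac{2}{21} + 5 \cdot 21^{2}\right) = 15 \cdot \frac{1}{2} \left(-4 - 84 + 2 \cdot \frac{1}{21} + 5 \cdot 441\right) = \frac{15 \left(-4 - 84 + \frac{2}{21} + 2205\right)}{2} = \frac{15}{2} \cdot \frac{44459}{21} = \frac{222295}{14}$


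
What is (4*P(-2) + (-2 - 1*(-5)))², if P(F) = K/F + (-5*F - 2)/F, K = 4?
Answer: 441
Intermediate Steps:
P(F) = 4/F + (-2 - 5*F)/F (P(F) = 4/F + (-5*F - 2)/F = 4/F + (-2 - 5*F)/F)
(4*P(-2) + (-2 - 1*(-5)))² = (4*(-5 + 2/(-2)) + (-2 - 1*(-5)))² = (4*(-5 + 2*(-½)) + (-2 + 5))² = (4*(-5 - 1) + 3)² = (4*(-6) + 3)² = (-24 + 3)² = (-21)² = 441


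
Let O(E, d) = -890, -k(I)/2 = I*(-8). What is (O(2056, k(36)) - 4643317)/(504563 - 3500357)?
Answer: 516023/332866 ≈ 1.5502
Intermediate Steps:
k(I) = 16*I (k(I) = -2*I*(-8) = -(-16)*I = 16*I)
(O(2056, k(36)) - 4643317)/(504563 - 3500357) = (-890 - 4643317)/(504563 - 3500357) = -4644207/(-2995794) = -4644207*(-1/2995794) = 516023/332866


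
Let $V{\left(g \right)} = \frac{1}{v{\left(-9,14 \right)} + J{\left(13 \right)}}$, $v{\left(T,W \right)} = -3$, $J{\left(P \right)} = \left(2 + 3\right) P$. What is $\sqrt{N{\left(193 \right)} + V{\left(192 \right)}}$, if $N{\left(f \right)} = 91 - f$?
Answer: $\frac{i \sqrt{392026}}{62} \approx 10.099 i$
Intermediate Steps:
$J{\left(P \right)} = 5 P$
$V{\left(g \right)} = \frac{1}{62}$ ($V{\left(g \right)} = \frac{1}{-3 + 5 \cdot 13} = \frac{1}{-3 + 65} = \frac{1}{62}$)
$\sqrt{N{\left(193 \right)} + V{\left(192 \right)}} = \sqrt{\left(91 - 193\right) + \frac{1}{62}} = \sqrt{-102 + \frac{1}{62}} = \sqrt{- \frac{6323}{62}} = \frac{i \sqrt{392026}}{62}$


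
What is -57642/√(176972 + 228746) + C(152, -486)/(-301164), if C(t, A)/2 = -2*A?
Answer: -162/25097 - 28821*√405718/202859 ≈ -90.502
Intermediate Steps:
C(t, A) = -4*A (C(t, A) = 2*(-2*A) = -4*A)
-57642/√(176972 + 228746) + C(152, -486)/(-301164) = -57642/√(176972 + 228746) - 4*(-486)/(-301164) = -57642*√405718/405718 + 1944*(-1/301164) = -28821*√405718/202859 - 162/25097 = -162/25097 - 28821*√405718/202859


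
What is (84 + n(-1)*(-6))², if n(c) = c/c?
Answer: 6084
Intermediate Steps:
n(c) = 1
(84 + n(-1)*(-6))² = (84 + 1*(-6))² = (84 - 6)² = 78² = 6084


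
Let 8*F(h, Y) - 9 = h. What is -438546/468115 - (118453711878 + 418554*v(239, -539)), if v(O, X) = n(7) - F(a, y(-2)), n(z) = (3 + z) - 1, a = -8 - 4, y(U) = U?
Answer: -221807184772548189/1872460 ≈ -1.1846e+11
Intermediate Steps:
a = -12
n(z) = 2 + z
F(h, Y) = 9/8 + h/8
v(O, X) = 75/8 (v(O, X) = (2 + 7) - (9/8 + (⅛)*(-12)) = 9 - (9/8 - 3/2) = 9 - 1*(-3/8) = 9 + 3/8 = 75/8)
-438546/468115 - (118453711878 + 418554*v(239, -539)) = -438546/468115 - 418554/(1/(75/8 + 283007)) = -438546*1/468115 - 418554/(1/(2264131/8)) = -438546/468115 - 418554/8/2264131 = -438546/468115 - 418554*2264131/8 = -438546/468115 - 473830543287/4 = -221807184772548189/1872460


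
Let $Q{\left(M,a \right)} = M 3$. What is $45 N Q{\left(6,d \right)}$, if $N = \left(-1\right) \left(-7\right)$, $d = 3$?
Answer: $5670$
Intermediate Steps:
$Q{\left(M,a \right)} = 3 M$
$N = 7$
$45 N Q{\left(6,d \right)} = 45 \cdot 7 \cdot 3 \cdot 6 = 315 \cdot 18 = 5670$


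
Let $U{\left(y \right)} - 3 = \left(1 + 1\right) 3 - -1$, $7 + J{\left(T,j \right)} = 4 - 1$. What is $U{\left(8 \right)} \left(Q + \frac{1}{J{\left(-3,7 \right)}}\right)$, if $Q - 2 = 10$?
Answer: $\frac{235}{2} \approx 117.5$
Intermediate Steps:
$J{\left(T,j \right)} = -4$ ($J{\left(T,j \right)} = -7 + \left(4 - 1\right) = -7 + 3 = -4$)
$Q = 12$ ($Q = 2 + 10 = 12$)
$U{\left(y \right)} = 10$ ($U{\left(y \right)} = 3 - \left(-1 - \left(1 + 1\right) 3\right) = 3 + \left(2 \cdot 3 + 1\right) = 3 + \left(6 + 1\right) = 3 + 7 = 10$)
$U{\left(8 \right)} \left(Q + \frac{1}{J{\left(-3,7 \right)}}\right) = 10 \left(12 + \frac{1}{-4}\right) = 10 \left(12 - \frac{1}{4}\right) = 10 \cdot \frac{47}{4} = \frac{235}{2}$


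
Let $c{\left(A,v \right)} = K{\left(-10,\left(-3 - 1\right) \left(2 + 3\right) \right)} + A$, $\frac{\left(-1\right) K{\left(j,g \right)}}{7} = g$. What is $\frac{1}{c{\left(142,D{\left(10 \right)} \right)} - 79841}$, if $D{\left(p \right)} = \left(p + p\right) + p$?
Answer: $- \frac{1}{79559} \approx -1.2569 \cdot 10^{-5}$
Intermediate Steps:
$D{\left(p \right)} = 3 p$ ($D{\left(p \right)} = 2 p + p = 3 p$)
$K{\left(j,g \right)} = - 7 g$
$c{\left(A,v \right)} = 140 + A$ ($c{\left(A,v \right)} = - 7 \left(-3 - 1\right) \left(2 + 3\right) + A = - 7 \left(\left(-4\right) 5\right) + A = \left(-7\right) \left(-20\right) + A = 140 + A$)
$\frac{1}{c{\left(142,D{\left(10 \right)} \right)} - 79841} = \frac{1}{\left(140 + 142\right) - 79841} = \frac{1}{282 - 79841} = \frac{1}{-79559} = - \frac{1}{79559}$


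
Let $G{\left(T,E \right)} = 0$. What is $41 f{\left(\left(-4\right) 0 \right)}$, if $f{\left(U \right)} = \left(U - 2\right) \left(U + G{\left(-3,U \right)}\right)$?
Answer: $0$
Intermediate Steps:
$f{\left(U \right)} = U \left(-2 + U\right)$ ($f{\left(U \right)} = \left(U - 2\right) \left(U + 0\right) = \left(-2 + U\right) U = U \left(-2 + U\right)$)
$41 f{\left(\left(-4\right) 0 \right)} = 41 \left(-4\right) 0 \left(-2 - 0\right) = 41 \cdot 0 \left(-2 + 0\right) = 41 \cdot 0 \left(-2\right) = 41 \cdot 0 = 0$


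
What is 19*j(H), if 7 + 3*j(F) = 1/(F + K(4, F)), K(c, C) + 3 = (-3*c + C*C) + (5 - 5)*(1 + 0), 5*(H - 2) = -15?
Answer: -2014/45 ≈ -44.756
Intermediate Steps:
H = -1 (H = 2 + (⅕)*(-15) = 2 - 3 = -1)
K(c, C) = -3 + C² - 3*c (K(c, C) = -3 + ((-3*c + C*C) + (5 - 5)*(1 + 0)) = -3 + ((-3*c + C²) + 0*1) = -3 + ((C² - 3*c) + 0) = -3 + (C² - 3*c) = -3 + C² - 3*c)
j(F) = -7/3 + 1/(3*(-15 + F + F²)) (j(F) = -7/3 + 1/(3*(F + (-3 + F² - 3*4))) = -7/3 + 1/(3*(F + (-3 + F² - 12))) = -7/3 + 1/(3*(F + (-15 + F²))) = -7/3 + 1/(3*(-15 + F + F²)))
19*j(H) = 19*((106 - 7*(-1) - 7*(-1)²)/(3*(-15 - 1 + (-1)²))) = 19*((106 + 7 - 7*1)/(3*(-15 - 1 + 1))) = 19*((⅓)*(106 + 7 - 7)/(-15)) = 19*((⅓)*(-1/15)*106) = 19*(-106/45) = -2014/45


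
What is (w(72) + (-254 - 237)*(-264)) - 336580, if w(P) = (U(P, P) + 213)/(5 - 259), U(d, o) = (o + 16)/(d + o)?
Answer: -946206677/4572 ≈ -2.0696e+5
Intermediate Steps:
U(d, o) = (16 + o)/(d + o)
w(P) = -213/254 - (16 + P)/(508*P) (w(P) = ((16 + P)/(P + P) + 213)/(5 - 259) = ((16 + P)/((2*P)) + 213)/(-254) = ((1/(2*P))*(16 + P) + 213)*(-1/254) = ((16 + P)/(2*P) + 213)*(-1/254) = (213 + (16 + P)/(2*P))*(-1/254) = -213/254 - (16 + P)/(508*P))
(w(72) + (-254 - 237)*(-264)) - 336580 = ((1/508)*(-16 - 427*72)/72 + (-254 - 237)*(-264)) - 336580 = ((1/508)*(1/72)*(-16 - 30744) - 491*(-264)) - 336580 = ((1/508)*(1/72)*(-30760) + 129624) - 336580 = (-3845/4572 + 129624) - 336580 = 592637083/4572 - 336580 = -946206677/4572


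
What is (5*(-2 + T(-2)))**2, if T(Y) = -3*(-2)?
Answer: 400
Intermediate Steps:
T(Y) = 6
(5*(-2 + T(-2)))**2 = (5*(-2 + 6))**2 = (5*4)**2 = 20**2 = 400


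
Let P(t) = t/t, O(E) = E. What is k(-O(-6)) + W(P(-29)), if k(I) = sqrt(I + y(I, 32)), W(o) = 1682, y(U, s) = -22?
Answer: 1682 + 4*I ≈ 1682.0 + 4.0*I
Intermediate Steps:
P(t) = 1
k(I) = sqrt(-22 + I) (k(I) = sqrt(I - 22) = sqrt(-22 + I))
k(-O(-6)) + W(P(-29)) = sqrt(-22 - 1*(-6)) + 1682 = sqrt(-22 + 6) + 1682 = sqrt(-16) + 1682 = 4*I + 1682 = 1682 + 4*I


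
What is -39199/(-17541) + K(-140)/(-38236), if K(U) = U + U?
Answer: 375931111/167674419 ≈ 2.2420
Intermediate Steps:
K(U) = 2*U
-39199/(-17541) + K(-140)/(-38236) = -39199/(-17541) + (2*(-140))/(-38236) = -39199*(-1/17541) - 280*(-1/38236) = 39199/17541 + 70/9559 = 375931111/167674419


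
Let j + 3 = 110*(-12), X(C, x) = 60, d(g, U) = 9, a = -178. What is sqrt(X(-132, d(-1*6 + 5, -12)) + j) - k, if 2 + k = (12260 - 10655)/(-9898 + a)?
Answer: 21757/10076 + I*sqrt(1263) ≈ 2.1593 + 35.539*I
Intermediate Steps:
j = -1323 (j = -3 + 110*(-12) = -3 - 1320 = -1323)
k = -21757/10076 (k = -2 + (12260 - 10655)/(-9898 - 178) = -2 + 1605/(-10076) = -2 + 1605*(-1/10076) = -2 - 1605/10076 = -21757/10076 ≈ -2.1593)
sqrt(X(-132, d(-1*6 + 5, -12)) + j) - k = sqrt(60 - 1323) - 1*(-21757/10076) = sqrt(-1263) + 21757/10076 = I*sqrt(1263) + 21757/10076 = 21757/10076 + I*sqrt(1263)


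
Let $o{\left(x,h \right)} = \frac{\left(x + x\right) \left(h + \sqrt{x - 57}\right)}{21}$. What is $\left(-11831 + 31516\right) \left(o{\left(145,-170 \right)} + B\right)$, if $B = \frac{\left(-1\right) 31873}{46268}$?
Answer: $- \frac{44914904914105}{971628} + \frac{11417300 \sqrt{22}}{21} \approx -4.3676 \cdot 10^{7}$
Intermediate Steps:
$o{\left(x,h \right)} = \frac{2 x \left(h + \sqrt{-57 + x}\right)}{21}$ ($o{\left(x,h \right)} = 2 x \left(h + \sqrt{-57 + x}\right) \frac{1}{21} = \frac{2 x \left(h + \sqrt{-57 + x}\right)}{21}$)
$B = - \frac{31873}{46268}$ ($B = \left(-31873\right) \frac{1}{46268} = - \frac{31873}{46268} \approx -0.68888$)
$\left(-11831 + 31516\right) \left(o{\left(145,-170 \right)} + B\right) = \left(-11831 + 31516\right) \left(\frac{2}{21} \cdot 145 \left(-170 + \sqrt{-57 + 145}\right) - \frac{31873}{46268}\right) = 19685 \left(\frac{2}{21} \cdot 145 \left(-170 + \sqrt{88}\right) - \frac{31873}{46268}\right) = 19685 \left(\frac{2}{21} \cdot 145 \left(-170 + 2 \sqrt{22}\right) - \frac{31873}{46268}\right) = 19685 \left(\left(- \frac{49300}{21} + \frac{580 \sqrt{22}}{21}\right) - \frac{31873}{46268}\right) = 19685 \left(- \frac{2281681733}{971628} + \frac{580 \sqrt{22}}{21}\right) = - \frac{44914904914105}{971628} + \frac{11417300 \sqrt{22}}{21}$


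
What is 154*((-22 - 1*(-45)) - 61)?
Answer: -5852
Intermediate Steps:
154*((-22 - 1*(-45)) - 61) = 154*((-22 + 45) - 61) = 154*(23 - 61) = 154*(-38) = -5852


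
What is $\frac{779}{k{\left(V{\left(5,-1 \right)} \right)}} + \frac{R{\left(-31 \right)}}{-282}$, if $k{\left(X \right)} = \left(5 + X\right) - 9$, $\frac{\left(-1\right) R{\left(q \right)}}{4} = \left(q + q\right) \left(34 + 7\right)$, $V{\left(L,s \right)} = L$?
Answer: $\frac{104755}{141} \approx 742.94$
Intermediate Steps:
$R{\left(q \right)} = - 328 q$ ($R{\left(q \right)} = - 4 \left(q + q\right) \left(34 + 7\right) = - 4 \cdot 2 q 41 = - 4 \cdot 82 q = - 328 q$)
$k{\left(X \right)} = -4 + X$
$\frac{779}{k{\left(V{\left(5,-1 \right)} \right)}} + \frac{R{\left(-31 \right)}}{-282} = \frac{779}{-4 + 5} + \frac{\left(-328\right) \left(-31\right)}{-282} = \frac{779}{1} + 10168 \left(- \frac{1}{282}\right) = 779 \cdot 1 - \frac{5084}{141} = 779 - \frac{5084}{141} = \frac{104755}{141}$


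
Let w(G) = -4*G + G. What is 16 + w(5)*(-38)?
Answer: 586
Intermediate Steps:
w(G) = -3*G
16 + w(5)*(-38) = 16 - 3*5*(-38) = 16 - 15*(-38) = 16 + 570 = 586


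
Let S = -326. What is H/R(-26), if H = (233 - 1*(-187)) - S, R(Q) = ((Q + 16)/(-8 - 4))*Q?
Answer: -2238/65 ≈ -34.431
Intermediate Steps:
R(Q) = Q*(-4/3 - Q/12) (R(Q) = ((16 + Q)/(-12))*Q = ((16 + Q)*(-1/12))*Q = (-4/3 - Q/12)*Q = Q*(-4/3 - Q/12))
H = 746 (H = (233 - 1*(-187)) - 1*(-326) = (233 + 187) + 326 = 420 + 326 = 746)
H/R(-26) = 746/((-1/12*(-26)*(16 - 26))) = 746/((-1/12*(-26)*(-10))) = 746/(-65/3) = 746*(-3/65) = -2238/65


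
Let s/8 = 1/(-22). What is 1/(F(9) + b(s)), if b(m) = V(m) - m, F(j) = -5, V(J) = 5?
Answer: 11/4 ≈ 2.7500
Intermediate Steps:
s = -4/11 (s = 8/(-22) = 8*(-1/22) = -4/11 ≈ -0.36364)
b(m) = 5 - m
1/(F(9) + b(s)) = 1/(-5 + (5 - 1*(-4/11))) = 1/(-5 + (5 + 4/11)) = 1/(-5 + 59/11) = 1/(4/11) = 11/4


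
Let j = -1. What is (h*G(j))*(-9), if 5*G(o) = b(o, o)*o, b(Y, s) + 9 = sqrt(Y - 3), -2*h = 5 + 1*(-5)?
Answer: 0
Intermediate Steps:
h = 0 (h = -(5 + 1*(-5))/2 = -(5 - 5)/2 = -1/2*0 = 0)
b(Y, s) = -9 + sqrt(-3 + Y) (b(Y, s) = -9 + sqrt(Y - 3) = -9 + sqrt(-3 + Y))
G(o) = o*(-9 + sqrt(-3 + o))/5 (G(o) = ((-9 + sqrt(-3 + o))*o)/5 = (o*(-9 + sqrt(-3 + o)))/5 = o*(-9 + sqrt(-3 + o))/5)
(h*G(j))*(-9) = (0*((1/5)*(-1)*(-9 + sqrt(-3 - 1))))*(-9) = (0*((1/5)*(-1)*(-9 + sqrt(-4))))*(-9) = (0*((1/5)*(-1)*(-9 + 2*I)))*(-9) = (0*(9/5 - 2*I/5))*(-9) = 0*(-9) = 0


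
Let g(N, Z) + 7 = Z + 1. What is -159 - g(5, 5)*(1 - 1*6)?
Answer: -164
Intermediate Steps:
g(N, Z) = -6 + Z (g(N, Z) = -7 + (Z + 1) = -7 + (1 + Z) = -6 + Z)
-159 - g(5, 5)*(1 - 1*6) = -159 - (-6 + 5)*(1 - 1*6) = -159 - (-1)*(1 - 6) = -159 - (-1)*(-5) = -159 - 1*5 = -159 - 5 = -164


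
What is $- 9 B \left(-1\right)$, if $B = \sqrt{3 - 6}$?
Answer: $9 i \sqrt{3} \approx 15.588 i$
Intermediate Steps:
$B = i \sqrt{3}$ ($B = \sqrt{-3} = i \sqrt{3} \approx 1.732 i$)
$- 9 B \left(-1\right) = - 9 i \sqrt{3} \left(-1\right) = 9 i \sqrt{3}$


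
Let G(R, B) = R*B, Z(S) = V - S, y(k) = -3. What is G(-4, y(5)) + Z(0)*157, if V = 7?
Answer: 1111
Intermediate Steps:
Z(S) = 7 - S
G(R, B) = B*R
G(-4, y(5)) + Z(0)*157 = -3*(-4) + (7 - 1*0)*157 = 12 + (7 + 0)*157 = 12 + 7*157 = 12 + 1099 = 1111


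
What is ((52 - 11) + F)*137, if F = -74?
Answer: -4521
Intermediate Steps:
((52 - 11) + F)*137 = ((52 - 11) - 74)*137 = (41 - 74)*137 = -33*137 = -4521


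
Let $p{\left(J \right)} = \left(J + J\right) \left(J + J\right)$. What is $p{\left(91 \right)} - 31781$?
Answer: $1343$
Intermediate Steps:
$p{\left(J \right)} = 4 J^{2}$ ($p{\left(J \right)} = 2 J 2 J = 4 J^{2}$)
$p{\left(91 \right)} - 31781 = 4 \cdot 91^{2} - 31781 = 4 \cdot 8281 - 31781 = 33124 - 31781 = 1343$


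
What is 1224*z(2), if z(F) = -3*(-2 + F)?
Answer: 0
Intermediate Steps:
z(F) = 6 - 3*F
1224*z(2) = 1224*(6 - 3*2) = 1224*(6 - 6) = 1224*0 = 0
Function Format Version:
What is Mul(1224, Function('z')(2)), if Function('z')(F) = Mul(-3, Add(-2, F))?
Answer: 0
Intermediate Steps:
Function('z')(F) = Add(6, Mul(-3, F))
Mul(1224, Function('z')(2)) = Mul(1224, Add(6, Mul(-3, 2))) = Mul(1224, Add(6, -6)) = Mul(1224, 0) = 0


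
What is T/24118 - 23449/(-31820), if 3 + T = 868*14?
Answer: 476062081/383717380 ≈ 1.2407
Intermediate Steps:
T = 12149 (T = -3 + 868*14 = -3 + 12152 = 12149)
T/24118 - 23449/(-31820) = 12149/24118 - 23449/(-31820) = 12149*(1/24118) - 23449*(-1/31820) = 12149/24118 + 23449/31820 = 476062081/383717380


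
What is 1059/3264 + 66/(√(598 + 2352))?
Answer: 353/1088 + 33*√118/295 ≈ 1.5396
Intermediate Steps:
1059/3264 + 66/(√(598 + 2352)) = 1059*(1/3264) + 66/(√2950) = 353/1088 + 66/((5*√118)) = 353/1088 + 66*(√118/590) = 353/1088 + 33*√118/295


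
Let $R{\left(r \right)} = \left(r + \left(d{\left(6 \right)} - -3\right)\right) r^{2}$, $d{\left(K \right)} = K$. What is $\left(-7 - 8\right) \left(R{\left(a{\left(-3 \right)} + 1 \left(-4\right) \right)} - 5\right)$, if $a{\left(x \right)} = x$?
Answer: $-1395$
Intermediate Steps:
$R{\left(r \right)} = r^{2} \left(9 + r\right)$ ($R{\left(r \right)} = \left(r + \left(6 - -3\right)\right) r^{2} = \left(r + \left(6 + 3\right)\right) r^{2} = \left(r + 9\right) r^{2} = \left(9 + r\right) r^{2} = r^{2} \left(9 + r\right)$)
$\left(-7 - 8\right) \left(R{\left(a{\left(-3 \right)} + 1 \left(-4\right) \right)} - 5\right) = \left(-7 - 8\right) \left(\left(-3 + 1 \left(-4\right)\right)^{2} \left(9 + \left(-3 + 1 \left(-4\right)\right)\right) - 5\right) = \left(-7 - 8\right) \left(\left(-3 - 4\right)^{2} \left(9 - 7\right) - 5\right) = - 15 \left(\left(-7\right)^{2} \left(9 - 7\right) - 5\right) = - 15 \left(49 \cdot 2 - 5\right) = - 15 \left(98 - 5\right) = \left(-15\right) 93 = -1395$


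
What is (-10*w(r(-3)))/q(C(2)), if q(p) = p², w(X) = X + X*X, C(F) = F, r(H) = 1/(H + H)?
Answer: 25/72 ≈ 0.34722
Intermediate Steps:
r(H) = 1/(2*H)
w(X) = X + X²
(-10*w(r(-3)))/q(C(2)) = (-10*(½)/(-3)*(1 + (½)/(-3)))/(2²) = -10*(½)*(-⅓)*(1 + (½)*(-⅓))/4 = -(-5)*(1 - ⅙)/3*(¼) = -(-5)*5/(3*6)*(¼) = -10*(-5/36)*(¼) = (25/18)*(¼) = 25/72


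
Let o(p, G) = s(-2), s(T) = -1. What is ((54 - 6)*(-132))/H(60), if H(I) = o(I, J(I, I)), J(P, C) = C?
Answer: 6336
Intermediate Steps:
o(p, G) = -1
H(I) = -1
((54 - 6)*(-132))/H(60) = ((54 - 6)*(-132))/(-1) = (48*(-132))*(-1) = -6336*(-1) = 6336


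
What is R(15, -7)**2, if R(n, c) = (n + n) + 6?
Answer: 1296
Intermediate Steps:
R(n, c) = 6 + 2*n (R(n, c) = 2*n + 6 = 6 + 2*n)
R(15, -7)**2 = (6 + 2*15)**2 = (6 + 30)**2 = 36**2 = 1296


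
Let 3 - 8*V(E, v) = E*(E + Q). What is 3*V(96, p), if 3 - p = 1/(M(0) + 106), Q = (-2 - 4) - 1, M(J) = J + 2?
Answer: -25623/8 ≈ -3202.9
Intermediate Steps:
M(J) = 2 + J
Q = -7 (Q = -6 - 1 = -7)
p = 323/108 (p = 3 - 1/((2 + 0) + 106) = 3 - 1/(2 + 106) = 3 - 1/108 = 323/108 ≈ 2.9907)
V(E, v) = 3/8 - E*(-7 + E)/8 (V(E, v) = 3/8 - E*(E - 7)/8 = 3/8 - E*(-7 + E)/8)
3*V(96, p) = 3*(3/8 - ⅛*96² + (7/8)*96) = 3*(3/8 - ⅛*9216 + 84) = 3*(3/8 - 1152 + 84) = 3*(-8541/8) = -25623/8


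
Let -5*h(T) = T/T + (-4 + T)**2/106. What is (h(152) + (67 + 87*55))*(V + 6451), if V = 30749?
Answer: 9484326000/53 ≈ 1.7895e+8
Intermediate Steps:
h(T) = -1/5 - (-4 + T)**2/530 (h(T) = -(T/T + (-4 + T)**2/106)/5 = -(1 + (-4 + T)**2*(1/106))/5 = -(1 + (-4 + T)**2/106)/5 = -1/5 - (-4 + T)**2/530)
(h(152) + (67 + 87*55))*(V + 6451) = ((-1/5 - (-4 + 152)**2/530) + (67 + 87*55))*(30749 + 6451) = ((-1/5 - 1/530*148**2) + (67 + 4785))*37200 = ((-1/5 - 1/530*21904) + 4852)*37200 = ((-1/5 - 10952/265) + 4852)*37200 = (-2201/53 + 4852)*37200 = (254955/53)*37200 = 9484326000/53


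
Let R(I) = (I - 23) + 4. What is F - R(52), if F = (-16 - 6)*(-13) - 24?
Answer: 229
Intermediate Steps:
R(I) = -19 + I (R(I) = (-23 + I) + 4 = -19 + I)
F = 262 (F = -22*(-13) - 24 = 286 - 24 = 262)
F - R(52) = 262 - (-19 + 52) = 262 - 1*33 = 262 - 33 = 229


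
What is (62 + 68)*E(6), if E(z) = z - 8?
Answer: -260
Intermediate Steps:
E(z) = -8 + z
(62 + 68)*E(6) = (62 + 68)*(-8 + 6) = 130*(-2) = -260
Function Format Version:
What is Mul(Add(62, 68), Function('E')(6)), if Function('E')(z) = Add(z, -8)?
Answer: -260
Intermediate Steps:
Function('E')(z) = Add(-8, z)
Mul(Add(62, 68), Function('E')(6)) = Mul(Add(62, 68), Add(-8, 6)) = Mul(130, -2) = -260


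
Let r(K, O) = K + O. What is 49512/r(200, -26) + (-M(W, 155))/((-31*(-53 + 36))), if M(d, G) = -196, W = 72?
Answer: 4354488/15283 ≈ 284.92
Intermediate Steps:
49512/r(200, -26) + (-M(W, 155))/((-31*(-53 + 36))) = 49512/(200 - 26) + (-1*(-196))/((-31*(-53 + 36))) = 49512/174 + 196/((-31*(-17))) = 49512*(1/174) + 196/527 = 8252/29 + 196*(1/527) = 8252/29 + 196/527 = 4354488/15283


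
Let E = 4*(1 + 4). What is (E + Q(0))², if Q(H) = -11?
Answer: 81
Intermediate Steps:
E = 20 (E = 4*5 = 20)
(E + Q(0))² = (20 - 11)² = 9² = 81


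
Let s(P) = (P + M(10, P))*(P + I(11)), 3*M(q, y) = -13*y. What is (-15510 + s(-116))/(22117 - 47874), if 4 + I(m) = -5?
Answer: 191530/77271 ≈ 2.4787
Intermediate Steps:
I(m) = -9 (I(m) = -4 - 5 = -9)
M(q, y) = -13*y/3 (M(q, y) = (-13*y)/3 = -13*y/3)
s(P) = -10*P*(-9 + P)/3 (s(P) = (P - 13*P/3)*(P - 9) = (-10*P/3)*(-9 + P) = -10*P*(-9 + P)/3)
(-15510 + s(-116))/(22117 - 47874) = (-15510 + (10/3)*(-116)*(9 - 1*(-116)))/(22117 - 47874) = (-15510 + (10/3)*(-116)*(9 + 116))/(-25757) = (-15510 + (10/3)*(-116)*125)*(-1/25757) = (-15510 - 145000/3)*(-1/25757) = -191530/3*(-1/25757) = 191530/77271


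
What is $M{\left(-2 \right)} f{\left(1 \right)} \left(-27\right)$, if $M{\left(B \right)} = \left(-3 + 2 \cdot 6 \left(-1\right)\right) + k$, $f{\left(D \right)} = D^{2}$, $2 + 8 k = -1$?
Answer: $\frac{3321}{8} \approx 415.13$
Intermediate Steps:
$k = - \frac{3}{8}$ ($k = - \frac{1}{4} + \frac{1}{8} \left(-1\right) = - \frac{1}{4} - \frac{1}{8} = - \frac{3}{8} \approx -0.375$)
$M{\left(B \right)} = - \frac{123}{8}$ ($M{\left(B \right)} = \left(-3 + 2 \cdot 6 \left(-1\right)\right) - \frac{3}{8} = \left(-3 + 12 \left(-1\right)\right) - \frac{3}{8} = \left(-3 - 12\right) - \frac{3}{8} = -15 - \frac{3}{8} = - \frac{123}{8}$)
$M{\left(-2 \right)} f{\left(1 \right)} \left(-27\right) = - \frac{123 \cdot 1^{2}}{8} \left(-27\right) = \left(- \frac{123}{8}\right) 1 \left(-27\right) = \left(- \frac{123}{8}\right) \left(-27\right) = \frac{3321}{8}$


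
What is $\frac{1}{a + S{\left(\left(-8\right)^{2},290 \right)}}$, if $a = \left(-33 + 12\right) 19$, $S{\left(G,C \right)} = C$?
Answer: $- \frac{1}{109} \approx -0.0091743$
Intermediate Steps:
$a = -399$ ($a = \left(-21\right) 19 = -399$)
$\frac{1}{a + S{\left(\left(-8\right)^{2},290 \right)}} = \frac{1}{-399 + 290} = \frac{1}{-109} = - \frac{1}{109}$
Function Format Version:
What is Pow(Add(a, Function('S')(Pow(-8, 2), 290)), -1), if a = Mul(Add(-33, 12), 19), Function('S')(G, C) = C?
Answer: Rational(-1, 109) ≈ -0.0091743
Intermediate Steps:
a = -399 (a = Mul(-21, 19) = -399)
Pow(Add(a, Function('S')(Pow(-8, 2), 290)), -1) = Pow(Add(-399, 290), -1) = Pow(-109, -1) = Rational(-1, 109)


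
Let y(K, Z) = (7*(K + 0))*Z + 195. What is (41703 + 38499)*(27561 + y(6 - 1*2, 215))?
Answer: 2708902752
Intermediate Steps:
y(K, Z) = 195 + 7*K*Z (y(K, Z) = (7*K)*Z + 195 = 7*K*Z + 195 = 195 + 7*K*Z)
(41703 + 38499)*(27561 + y(6 - 1*2, 215)) = (41703 + 38499)*(27561 + (195 + 7*(6 - 1*2)*215)) = 80202*(27561 + (195 + 7*(6 - 2)*215)) = 80202*(27561 + (195 + 7*4*215)) = 80202*(27561 + (195 + 6020)) = 80202*(27561 + 6215) = 80202*33776 = 2708902752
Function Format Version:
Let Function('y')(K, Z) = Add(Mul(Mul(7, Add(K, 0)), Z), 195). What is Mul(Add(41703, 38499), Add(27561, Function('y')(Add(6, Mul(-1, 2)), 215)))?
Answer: 2708902752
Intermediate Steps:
Function('y')(K, Z) = Add(195, Mul(7, K, Z)) (Function('y')(K, Z) = Add(Mul(Mul(7, K), Z), 195) = Add(Mul(7, K, Z), 195) = Add(195, Mul(7, K, Z)))
Mul(Add(41703, 38499), Add(27561, Function('y')(Add(6, Mul(-1, 2)), 215))) = Mul(Add(41703, 38499), Add(27561, Add(195, Mul(7, Add(6, Mul(-1, 2)), 215)))) = Mul(80202, Add(27561, Add(195, Mul(7, Add(6, -2), 215)))) = Mul(80202, Add(27561, Add(195, Mul(7, 4, 215)))) = Mul(80202, Add(27561, Add(195, 6020))) = Mul(80202, Add(27561, 6215)) = Mul(80202, 33776) = 2708902752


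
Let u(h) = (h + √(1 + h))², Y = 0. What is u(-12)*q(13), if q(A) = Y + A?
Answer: 1729 - 312*I*√11 ≈ 1729.0 - 1034.8*I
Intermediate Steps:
q(A) = A (q(A) = 0 + A = A)
u(-12)*q(13) = (-12 + √(1 - 12))²*13 = (-12 + √(-11))²*13 = (-12 + I*√11)²*13 = 13*(-12 + I*√11)²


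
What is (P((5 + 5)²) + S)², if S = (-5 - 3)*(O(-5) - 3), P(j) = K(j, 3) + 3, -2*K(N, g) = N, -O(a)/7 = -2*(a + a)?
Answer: 1203409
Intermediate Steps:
O(a) = 28*a (O(a) = -(-14)*(a + a) = -(-14)*2*a = -(-28)*a = 28*a)
K(N, g) = -N/2
P(j) = 3 - j/2 (P(j) = -j/2 + 3 = 3 - j/2)
S = 1144 (S = (-5 - 3)*(28*(-5) - 3) = -8*(-140 - 3) = -8*(-143) = 1144)
(P((5 + 5)²) + S)² = ((3 - (5 + 5)²/2) + 1144)² = ((3 - ½*10²) + 1144)² = ((3 - ½*100) + 1144)² = ((3 - 50) + 1144)² = (-47 + 1144)² = 1097² = 1203409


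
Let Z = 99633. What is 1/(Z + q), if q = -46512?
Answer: 1/53121 ≈ 1.8825e-5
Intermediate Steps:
1/(Z + q) = 1/(99633 - 46512) = 1/53121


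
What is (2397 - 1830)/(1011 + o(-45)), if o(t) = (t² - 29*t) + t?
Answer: 189/1432 ≈ 0.13198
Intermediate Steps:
o(t) = t² - 28*t
(2397 - 1830)/(1011 + o(-45)) = (2397 - 1830)/(1011 - 45*(-28 - 45)) = 567/(1011 - 45*(-73)) = 567/(1011 + 3285) = 567/4296 = 567*(1/4296) = 189/1432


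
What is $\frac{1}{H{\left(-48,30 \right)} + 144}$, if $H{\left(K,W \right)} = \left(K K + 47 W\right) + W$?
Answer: $\frac{1}{3888} \approx 0.0002572$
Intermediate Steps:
$H{\left(K,W \right)} = K^{2} + 48 W$ ($H{\left(K,W \right)} = \left(K^{2} + 47 W\right) + W = K^{2} + 48 W$)
$\frac{1}{H{\left(-48,30 \right)} + 144} = \frac{1}{\left(\left(-48\right)^{2} + 48 \cdot 30\right) + 144} = \frac{1}{\left(2304 + 1440\right) + 144} = \frac{1}{3744 + 144} = \frac{1}{3888}$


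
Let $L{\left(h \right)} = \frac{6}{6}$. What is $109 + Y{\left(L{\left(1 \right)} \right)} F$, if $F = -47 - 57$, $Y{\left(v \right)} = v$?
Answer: $5$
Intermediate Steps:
$L{\left(h \right)} = 1$ ($L{\left(h \right)} = 6 \cdot \frac{1}{6} = 1$)
$F = -104$ ($F = -47 - 57 = -104$)
$109 + Y{\left(L{\left(1 \right)} \right)} F = 109 + 1 \left(-104\right) = 109 - 104 = 5$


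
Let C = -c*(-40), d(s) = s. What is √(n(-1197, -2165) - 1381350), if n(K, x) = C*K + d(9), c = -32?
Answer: √150819 ≈ 388.35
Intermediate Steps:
C = -1280 (C = -1*(-32)*(-40) = 32*(-40) = -1280)
n(K, x) = 9 - 1280*K (n(K, x) = -1280*K + 9 = 9 - 1280*K)
√(n(-1197, -2165) - 1381350) = √((9 - 1280*(-1197)) - 1381350) = √((9 + 1532160) - 1381350) = √(1532169 - 1381350) = √150819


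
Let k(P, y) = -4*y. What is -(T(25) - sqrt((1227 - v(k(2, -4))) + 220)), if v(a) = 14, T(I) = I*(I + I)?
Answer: -1250 + sqrt(1433) ≈ -1212.1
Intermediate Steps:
T(I) = 2*I**2 (T(I) = I*(2*I) = 2*I**2)
-(T(25) - sqrt((1227 - v(k(2, -4))) + 220)) = -(2*25**2 - sqrt((1227 - 1*14) + 220)) = -(2*625 - sqrt((1227 - 14) + 220)) = -(1250 - sqrt(1213 + 220)) = -(1250 - sqrt(1433)) = -1250 + sqrt(1433)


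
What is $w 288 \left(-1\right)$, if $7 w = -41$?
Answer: $\frac{11808}{7} \approx 1686.9$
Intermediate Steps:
$w = - \frac{41}{7}$ ($w = \frac{1}{7} \left(-41\right) = - \frac{41}{7} \approx -5.8571$)
$w 288 \left(-1\right) = - \frac{41 \cdot 288 \left(-1\right)}{7} = \left(- \frac{41}{7}\right) \left(-288\right) = \frac{11808}{7}$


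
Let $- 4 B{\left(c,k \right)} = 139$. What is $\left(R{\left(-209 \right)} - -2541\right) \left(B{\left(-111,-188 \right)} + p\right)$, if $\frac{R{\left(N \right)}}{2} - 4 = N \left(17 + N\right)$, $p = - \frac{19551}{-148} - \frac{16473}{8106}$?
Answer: $\frac{789085030785}{99974} \approx 7.8929 \cdot 10^{6}$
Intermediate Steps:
$B{\left(c,k \right)} = - \frac{139}{4}$ ($B{\left(c,k \right)} = \left(- \frac{1}{4}\right) 139 = - \frac{139}{4}$)
$p = \frac{26007067}{199948}$ ($p = \left(-19551\right) \left(- \frac{1}{148}\right) - \frac{5491}{2702} = \frac{19551}{148} - \frac{5491}{2702} = \frac{26007067}{199948} \approx 130.07$)
$R{\left(N \right)} = 8 + 2 N \left(17 + N\right)$
$\left(R{\left(-209 \right)} - -2541\right) \left(B{\left(-111,-188 \right)} + p\right) = \left(\left(8 + 2 \left(-209\right)^{2} + 34 \left(-209\right)\right) - -2541\right) \left(- \frac{139}{4} + \frac{26007067}{199948}\right) = \left(\left(8 + 2 \cdot 43681 - 7106\right) + \left(-14503 + 17044\right)\right) \frac{9529437}{99974} = \left(\left(8 + 87362 - 7106\right) + 2541\right) \frac{9529437}{99974} = \left(80264 + 2541\right) \frac{9529437}{99974} = 82805 \cdot \frac{9529437}{99974} = \frac{789085030785}{99974}$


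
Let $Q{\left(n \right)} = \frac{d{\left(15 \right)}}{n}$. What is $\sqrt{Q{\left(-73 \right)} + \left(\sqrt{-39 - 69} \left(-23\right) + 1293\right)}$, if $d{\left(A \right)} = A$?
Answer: $\frac{\sqrt{6889302 - 735402 i \sqrt{3}}}{73} \approx 36.107 - 3.3099 i$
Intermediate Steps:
$Q{\left(n \right)} = \frac{15}{n}$
$\sqrt{Q{\left(-73 \right)} + \left(\sqrt{-39 - 69} \left(-23\right) + 1293\right)} = \sqrt{\frac{15}{-73} + \left(\sqrt{-39 - 69} \left(-23\right) + 1293\right)} = \sqrt{15 \left(- \frac{1}{73}\right) + \left(\sqrt{-108} \left(-23\right) + 1293\right)} = \sqrt{- \frac{15}{73} + \left(6 i \sqrt{3} \left(-23\right) + 1293\right)} = \sqrt{- \frac{15}{73} + \left(- 138 i \sqrt{3} + 1293\right)} = \sqrt{- \frac{15}{73} + \left(1293 - 138 i \sqrt{3}\right)} = \sqrt{\frac{94374}{73} - 138 i \sqrt{3}}$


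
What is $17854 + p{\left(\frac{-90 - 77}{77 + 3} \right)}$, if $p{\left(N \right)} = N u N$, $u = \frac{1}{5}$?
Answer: $\frac{571355889}{32000} \approx 17855.0$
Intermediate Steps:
$u = \frac{1}{5} \approx 0.2$
$p{\left(N \right)} = \frac{N^{2}}{5}$ ($p{\left(N \right)} = N \frac{1}{5} N = \frac{N}{5} N = \frac{N^{2}}{5}$)
$17854 + p{\left(\frac{-90 - 77}{77 + 3} \right)} = 17854 + \frac{\left(\frac{-90 - 77}{77 + 3}\right)^{2}}{5} = 17854 + \frac{\left(- \frac{167}{80}\right)^{2}}{5} = 17854 + \frac{1}{5} \cdot \frac{27889}{6400} = 17854 + \frac{27889}{32000} = \frac{571355889}{32000}$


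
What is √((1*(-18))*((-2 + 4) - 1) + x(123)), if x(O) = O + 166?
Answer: √271 ≈ 16.462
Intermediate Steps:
x(O) = 166 + O
√((1*(-18))*((-2 + 4) - 1) + x(123)) = √((1*(-18))*((-2 + 4) - 1) + (166 + 123)) = √(-18*(2 - 1) + 289) = √(-18*1 + 289) = √(-18 + 289) = √271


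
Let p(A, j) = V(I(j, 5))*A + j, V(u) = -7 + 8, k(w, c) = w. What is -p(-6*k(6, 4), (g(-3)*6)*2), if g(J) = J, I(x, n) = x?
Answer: 72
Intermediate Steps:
V(u) = 1
p(A, j) = A + j (p(A, j) = 1*A + j = A + j)
-p(-6*k(6, 4), (g(-3)*6)*2) = -(-6*6 - 3*6*2) = -(-36 - 18*2) = -(-36 - 36) = -1*(-72) = 72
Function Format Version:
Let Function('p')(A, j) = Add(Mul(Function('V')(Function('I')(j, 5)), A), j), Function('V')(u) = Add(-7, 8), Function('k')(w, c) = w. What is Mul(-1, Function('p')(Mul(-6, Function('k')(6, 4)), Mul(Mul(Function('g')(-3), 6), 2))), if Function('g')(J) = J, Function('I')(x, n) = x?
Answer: 72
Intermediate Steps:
Function('V')(u) = 1
Function('p')(A, j) = Add(A, j) (Function('p')(A, j) = Add(Mul(1, A), j) = Add(A, j))
Mul(-1, Function('p')(Mul(-6, Function('k')(6, 4)), Mul(Mul(Function('g')(-3), 6), 2))) = Mul(-1, Add(Mul(-6, 6), Mul(Mul(-3, 6), 2))) = Mul(-1, Add(-36, Mul(-18, 2))) = Mul(-1, Add(-36, -36)) = Mul(-1, -72) = 72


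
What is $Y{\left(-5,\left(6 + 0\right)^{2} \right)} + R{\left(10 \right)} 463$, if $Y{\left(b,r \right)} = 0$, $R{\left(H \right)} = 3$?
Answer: $1389$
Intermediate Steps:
$Y{\left(-5,\left(6 + 0\right)^{2} \right)} + R{\left(10 \right)} 463 = 0 + 3 \cdot 463 = 0 + 1389 = 1389$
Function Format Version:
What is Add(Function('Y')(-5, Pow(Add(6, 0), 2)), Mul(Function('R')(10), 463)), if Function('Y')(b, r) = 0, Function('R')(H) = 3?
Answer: 1389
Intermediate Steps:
Add(Function('Y')(-5, Pow(Add(6, 0), 2)), Mul(Function('R')(10), 463)) = Add(0, Mul(3, 463)) = Add(0, 1389) = 1389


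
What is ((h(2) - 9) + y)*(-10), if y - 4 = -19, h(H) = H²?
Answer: 200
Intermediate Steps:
y = -15 (y = 4 - 19 = -15)
((h(2) - 9) + y)*(-10) = ((2² - 9) - 15)*(-10) = ((4 - 9) - 15)*(-10) = (-5 - 15)*(-10) = -20*(-10) = 200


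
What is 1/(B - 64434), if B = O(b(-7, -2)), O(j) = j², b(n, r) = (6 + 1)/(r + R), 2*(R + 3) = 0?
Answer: -25/1610801 ≈ -1.5520e-5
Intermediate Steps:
R = -3 (R = -3 + (½)*0 = -3 + 0 = -3)
b(n, r) = 7/(-3 + r) (b(n, r) = (6 + 1)/(r - 3) = 7/(-3 + r))
B = 49/25 (B = (7/(-3 - 2))² = (7/(-5))² = (7*(-⅕))² = (-7/5)² = 49/25 ≈ 1.9600)
1/(B - 64434) = 1/(49/25 - 64434) = 1/(-1610801/25) = -25/1610801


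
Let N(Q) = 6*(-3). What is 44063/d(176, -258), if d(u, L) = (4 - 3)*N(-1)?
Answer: -44063/18 ≈ -2447.9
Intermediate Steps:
N(Q) = -18
d(u, L) = -18 (d(u, L) = (4 - 3)*(-18) = 1*(-18) = -18)
44063/d(176, -258) = 44063/(-18) = 44063*(-1/18) = -44063/18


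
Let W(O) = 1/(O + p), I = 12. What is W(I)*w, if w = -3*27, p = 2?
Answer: -81/14 ≈ -5.7857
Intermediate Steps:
w = -81
W(O) = 1/(2 + O) (W(O) = 1/(O + 2) = 1/(2 + O))
W(I)*w = -81/(2 + 12) = -81/14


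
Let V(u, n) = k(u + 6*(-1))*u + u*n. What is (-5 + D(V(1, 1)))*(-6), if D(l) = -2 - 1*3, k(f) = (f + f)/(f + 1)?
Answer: 60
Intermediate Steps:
k(f) = 2*f/(1 + f) (k(f) = (2*f)/(1 + f) = 2*f/(1 + f))
V(u, n) = n*u + 2*u*(-6 + u)/(-5 + u) (V(u, n) = (2*(u + 6*(-1))/(1 + (u + 6*(-1))))*u + u*n = (2*(u - 6)/(1 + (u - 6)))*u + n*u = (2*(-6 + u)/(1 + (-6 + u)))*u + n*u = (2*(-6 + u)/(-5 + u))*u + n*u = 2*u*(-6 + u)/(-5 + u) + n*u = n*u + 2*u*(-6 + u)/(-5 + u))
D(l) = -5 (D(l) = -2 - 3 = -5)
(-5 + D(V(1, 1)))*(-6) = (-5 - 5)*(-6) = -10*(-6) = 60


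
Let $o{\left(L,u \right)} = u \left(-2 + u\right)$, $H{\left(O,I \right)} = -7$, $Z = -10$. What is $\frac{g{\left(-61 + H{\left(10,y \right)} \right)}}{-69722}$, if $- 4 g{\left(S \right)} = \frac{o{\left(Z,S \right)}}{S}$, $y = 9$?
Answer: $- \frac{35}{139444} \approx -0.000251$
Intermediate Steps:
$g{\left(S \right)} = \frac{1}{2} - \frac{S}{4}$ ($g{\left(S \right)} = - \frac{S \left(-2 + S\right) \frac{1}{S}}{4} = - \frac{-2 + S}{4} = \frac{1}{2} - \frac{S}{4}$)
$\frac{g{\left(-61 + H{\left(10,y \right)} \right)}}{-69722} = \frac{\frac{1}{2} - \frac{-61 - 7}{4}}{-69722} = \left(\frac{1}{2} - -17\right) \left(- \frac{1}{69722}\right) = \left(\frac{1}{2} + 17\right) \left(- \frac{1}{69722}\right) = \frac{35}{2} \left(- \frac{1}{69722}\right) = - \frac{35}{139444}$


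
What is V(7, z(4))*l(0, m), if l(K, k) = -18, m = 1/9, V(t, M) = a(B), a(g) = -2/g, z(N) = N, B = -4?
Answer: -9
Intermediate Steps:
V(t, M) = 1/2 (V(t, M) = -2/(-4) = -2*(-1/4) = 1/2)
m = 1/9 ≈ 0.11111
V(7, z(4))*l(0, m) = (1/2)*(-18) = -9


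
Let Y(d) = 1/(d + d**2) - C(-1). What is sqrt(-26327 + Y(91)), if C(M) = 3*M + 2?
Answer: I*sqrt(461299860203)/4186 ≈ 162.25*I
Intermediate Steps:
C(M) = 2 + 3*M
Y(d) = 1 + 1/(d + d**2) (Y(d) = 1/(d + d**2) - (2 + 3*(-1)) = 1/(d + d**2) - (2 - 3) = 1/(d + d**2) - 1*(-1) = 1/(d + d**2) + 1 = 1 + 1/(d + d**2))
sqrt(-26327 + Y(91)) = sqrt(-26327 + (1 + 91 + 91**2)/(91*(1 + 91))) = sqrt(-26327 + (1/91)*(1 + 91 + 8281)/92) = sqrt(-26327 + (1/91)*(1/92)*8373) = sqrt(-26327 + 8373/8372) = sqrt(-220401271/8372) = I*sqrt(461299860203)/4186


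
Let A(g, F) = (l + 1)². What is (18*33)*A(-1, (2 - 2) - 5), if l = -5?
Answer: 9504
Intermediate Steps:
A(g, F) = 16 (A(g, F) = (-5 + 1)² = (-4)² = 16)
(18*33)*A(-1, (2 - 2) - 5) = (18*33)*16 = 594*16 = 9504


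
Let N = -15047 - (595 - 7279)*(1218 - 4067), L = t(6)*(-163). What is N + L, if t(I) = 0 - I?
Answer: -19056785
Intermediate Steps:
t(I) = -I
L = 978 (L = -1*6*(-163) = -6*(-163) = 978)
N = -19057763 (N = -15047 - (-6684)*(-2849) = -15047 - 1*19042716 = -15047 - 19042716 = -19057763)
N + L = -19057763 + 978 = -19056785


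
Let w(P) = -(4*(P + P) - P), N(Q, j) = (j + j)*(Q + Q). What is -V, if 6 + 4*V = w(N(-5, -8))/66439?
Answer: 199877/132878 ≈ 1.5042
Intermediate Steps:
N(Q, j) = 4*Q*j (N(Q, j) = (2*j)*(2*Q) = 4*Q*j)
w(P) = -7*P (w(P) = -(4*(2*P) - P) = -(8*P - P) = -7*P)
V = -199877/132878 (V = -3/2 + (-28*(-5)*(-8)/66439)/4 = -3/2 + (-7*160*(1/66439))/4 = -3/2 + (-1120*1/66439)/4 = -3/2 + (¼)*(-1120/66439) = -3/2 - 280/66439 = -199877/132878 ≈ -1.5042)
-V = -1*(-199877/132878) = 199877/132878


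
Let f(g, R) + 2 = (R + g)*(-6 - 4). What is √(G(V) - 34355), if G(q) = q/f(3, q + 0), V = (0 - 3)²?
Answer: 11*I*√4225958/122 ≈ 185.35*I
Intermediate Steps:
V = 9 (V = (-3)² = 9)
f(g, R) = -2 - 10*R - 10*g (f(g, R) = -2 + (R + g)*(-6 - 4) = -2 + (R + g)*(-10) = -2 + (-10*R - 10*g) = -2 - 10*R - 10*g)
G(q) = q/(-32 - 10*q) (G(q) = q/(-2 - 10*(q + 0) - 10*3) = q/(-2 - 10*q - 30) = q/(-32 - 10*q))
√(G(V) - 34355) = √(-1*9/(32 + 10*9) - 34355) = √(-1*9/(32 + 90) - 34355) = √(-1*9/122 - 34355) = √(-1*9*1/122 - 34355) = √(-9/122 - 34355) = √(-4191319/122) = 11*I*√4225958/122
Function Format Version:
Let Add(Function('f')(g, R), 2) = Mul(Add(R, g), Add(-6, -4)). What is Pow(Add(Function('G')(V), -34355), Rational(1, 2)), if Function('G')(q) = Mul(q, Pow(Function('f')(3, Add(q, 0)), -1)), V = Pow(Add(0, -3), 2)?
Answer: Mul(Rational(11, 122), I, Pow(4225958, Rational(1, 2))) ≈ Mul(185.35, I)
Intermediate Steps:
V = 9 (V = Pow(-3, 2) = 9)
Function('f')(g, R) = Add(-2, Mul(-10, R), Mul(-10, g)) (Function('f')(g, R) = Add(-2, Mul(Add(R, g), Add(-6, -4))) = Add(-2, Mul(Add(R, g), -10)) = Add(-2, Add(Mul(-10, R), Mul(-10, g))) = Add(-2, Mul(-10, R), Mul(-10, g)))
Function('G')(q) = Mul(q, Pow(Add(-32, Mul(-10, q)), -1)) (Function('G')(q) = Mul(q, Pow(Add(-2, Mul(-10, Add(q, 0)), Mul(-10, 3)), -1)) = Mul(q, Pow(Add(-2, Mul(-10, q), -30), -1)) = Mul(q, Pow(Add(-32, Mul(-10, q)), -1)))
Pow(Add(Function('G')(V), -34355), Rational(1, 2)) = Pow(Add(Mul(-1, 9, Pow(Add(32, Mul(10, 9)), -1)), -34355), Rational(1, 2)) = Pow(Add(Mul(-1, 9, Pow(Add(32, 90), -1)), -34355), Rational(1, 2)) = Pow(Add(Mul(-1, 9, Pow(122, -1)), -34355), Rational(1, 2)) = Pow(Add(Mul(-1, 9, Rational(1, 122)), -34355), Rational(1, 2)) = Pow(Add(Rational(-9, 122), -34355), Rational(1, 2)) = Pow(Rational(-4191319, 122), Rational(1, 2)) = Mul(Rational(11, 122), I, Pow(4225958, Rational(1, 2)))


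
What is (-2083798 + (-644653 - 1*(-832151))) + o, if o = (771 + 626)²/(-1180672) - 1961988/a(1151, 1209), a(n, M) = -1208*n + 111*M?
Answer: -2812536908883636745/1483170792448 ≈ -1.8963e+6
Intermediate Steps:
o = -135164494345/1483170792448 (o = (771 + 626)²/(-1180672) - 1961988/(-1208*1151 + 111*1209) = 1397²*(-1/1180672) - 1961988/(-1390408 + 134199) = 1951609*(-1/1180672) - 1961988/(-1256209) = -1951609/1180672 - 1961988*(-1/1256209) = -1951609/1180672 + 1961988/1256209 = -135164494345/1483170792448 ≈ -0.091132)
(-2083798 + (-644653 - 1*(-832151))) + o = (-2083798 + (-644653 - 1*(-832151))) - 135164494345/1483170792448 = (-2083798 + (-644653 + 832151)) - 135164494345/1483170792448 = (-2083798 + 187498) - 135164494345/1483170792448 = -1896300 - 135164494345/1483170792448 = -2812536908883636745/1483170792448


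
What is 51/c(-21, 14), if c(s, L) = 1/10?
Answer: 510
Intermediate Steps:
c(s, L) = ⅒
51/c(-21, 14) = 51/(⅒) = 51*10 = 510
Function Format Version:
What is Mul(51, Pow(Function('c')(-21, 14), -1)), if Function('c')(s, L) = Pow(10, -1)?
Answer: 510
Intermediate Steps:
Function('c')(s, L) = Rational(1, 10)
Mul(51, Pow(Function('c')(-21, 14), -1)) = Mul(51, Pow(Rational(1, 10), -1)) = Mul(51, 10) = 510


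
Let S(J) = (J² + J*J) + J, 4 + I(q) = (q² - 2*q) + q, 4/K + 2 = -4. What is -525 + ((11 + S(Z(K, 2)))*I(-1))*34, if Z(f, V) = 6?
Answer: -6577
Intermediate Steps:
K = -⅔ (K = 4/(-2 - 4) = 4/(-6) = 4*(-⅙) = -⅔ ≈ -0.66667)
I(q) = -4 + q² - q (I(q) = -4 + ((q² - 2*q) + q) = -4 + (q² - q) = -4 + q² - q)
S(J) = J + 2*J² (S(J) = (J² + J²) + J = 2*J² + J = J + 2*J²)
-525 + ((11 + S(Z(K, 2)))*I(-1))*34 = -525 + ((11 + 6*(1 + 2*6))*(-4 + (-1)² - 1*(-1)))*34 = -525 + ((11 + 6*(1 + 12))*(-4 + 1 + 1))*34 = -525 + ((11 + 6*13)*(-2))*34 = -525 + ((11 + 78)*(-2))*34 = -525 + (89*(-2))*34 = -525 - 178*34 = -525 - 6052 = -6577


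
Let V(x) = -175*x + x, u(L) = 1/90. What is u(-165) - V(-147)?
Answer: -2302019/90 ≈ -25578.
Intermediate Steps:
u(L) = 1/90
V(x) = -174*x
u(-165) - V(-147) = 1/90 - (-174)*(-147) = 1/90 - 1*25578 = 1/90 - 25578 = -2302019/90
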